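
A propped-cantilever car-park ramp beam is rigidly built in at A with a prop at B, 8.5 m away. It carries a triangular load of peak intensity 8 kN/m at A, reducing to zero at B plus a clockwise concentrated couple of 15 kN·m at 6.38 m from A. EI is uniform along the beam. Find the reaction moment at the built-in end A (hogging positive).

M_A = 32.43 kN·m

Release the roller at B. Primary structure: cantilever fixed at A.
Primary-structure tip deflection at B by superposition:
  triangular load, peak 8 at the fixed end: w₀L⁴/(30EI) = 1392/EI
  clockwise couple 15 at a = 6.38: M₀a(2L − a)/(2EI) = 508.2/EI
  δ_0 = 1900/EI
Flexibility coefficient — unit upward force at B: δ_{BB} = L³/(3EI) = 204.7/EI.
The prop prevents deflection at B: R_B = δ_0/δ_{BB} = 1900/204.7 = 9.282 kN.
Moment equilibrium about A: M_A = Σ(load moments about A) − R_B·L = 111.3 − 9.282×8.5 = 32.43 kN·m.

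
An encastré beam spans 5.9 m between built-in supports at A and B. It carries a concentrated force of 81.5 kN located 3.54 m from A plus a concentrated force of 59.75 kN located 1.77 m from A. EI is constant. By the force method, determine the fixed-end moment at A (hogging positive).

M_A = 97.98 kN·m

Release both end moments; the primary structure is a simply-supported span AB with redundants M_A and M_B.
Simple-span end rotations at A and B under the given loads:
  at A: point load 81.5 at a = 3.54: Pab(L + b)/(6LEI) = 158.9/EI
  at B: point load 81.5 at a = 3.54: Pab(L + a)/(6LEI) = 181.6/EI
  at A: point load 59.75 at a = 1.77: Pab(L + b)/(6LEI) = 123.8/EI
  at B: point load 59.75 at a = 1.77: Pab(L + a)/(6LEI) = 94.64/EI
  θ_A0 = 282.6/EI,  θ_B0 = 276.2/EI
Flexibility coefficients: a unit moment at one end gives L/(3EI) there and L/(6EI) at the far end, so f₁₁ = f₂₂ = 1.967/EI and f₁₂ = f₂₁ = 0.9833/EI.
Compatibility — zero rotation at each built-in end:
  1.967 M_A + 0.9833 M_B = 282.6
  0.9833 M_A + 1.967 M_B = 276.2
Solving the pair gives M_A = 97.98 kN·m and M_B = 91.45 kN·m (hogging).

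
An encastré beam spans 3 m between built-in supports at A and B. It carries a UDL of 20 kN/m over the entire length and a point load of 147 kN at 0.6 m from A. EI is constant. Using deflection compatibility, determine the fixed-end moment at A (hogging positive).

Take the two fixed-end moments M_A, M_B as redundants; the released structure is the simple span AB.
Simple-span end rotations at A and B under the given loads:
  at A: UDL 20: wL³/(24EI) = 22.5/EI
  at B: UDL 20: wL³/(24EI) = 22.5/EI
  at A: point load 147 at a = 0.6: Pab(L + b)/(6LEI) = 63.5/EI
  at B: point load 147 at a = 0.6: Pab(L + a)/(6LEI) = 42.34/EI
  θ_A0 = 86/EI,  θ_B0 = 64.84/EI
Flexibility coefficients: a unit moment at one end gives L/(3EI) there and L/(6EI) at the far end, so f₁₁ = f₂₂ = 1/EI and f₁₂ = f₂₁ = 0.5/EI.
Compatibility — zero rotation at each built-in end:
  1 M_A + 0.5 M_B = 86
  0.5 M_A + 1 M_B = 64.84
Solving the pair gives M_A = 71.45 kN·m and M_B = 29.11 kN·m (hogging).

M_A = 71.45 kN·m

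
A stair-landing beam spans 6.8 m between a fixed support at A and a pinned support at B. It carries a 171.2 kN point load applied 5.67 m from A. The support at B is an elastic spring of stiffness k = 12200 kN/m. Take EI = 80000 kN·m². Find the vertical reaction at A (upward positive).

Take the reaction at B as the redundant and release it; the primary structure is a cantilever fixed at A.
Downward deflection at the released point B due to the loads:
  point load 171.2 at a = 5.67: Pa²(3L − a)/(6EI) = 13512/EI
Flexibility coefficient — unit upward force at B: δ_{BB} = L³/(3EI) = 104.8/EI.
With EI = 80000 kN·m²: δ_0 = 0.1689 m and δ_{BB} = 0.00131 m/kN.
Compatibility — the spring shortens by R_B/k under the reaction it provides: δ_0 − R_B·δ_{BB} = R_B/k. With 1/k = 0.000082 m/kN, R_B = δ_0 / (δ_{BB} + 1/k) = 0.1689 / (0.00131 + 0.000082) = 121.3 kN.
Vertical equilibrium: R_A = ΣP − R_B = 171.2 − 121.3 = 49.87 kN.

R_A = 49.87 kN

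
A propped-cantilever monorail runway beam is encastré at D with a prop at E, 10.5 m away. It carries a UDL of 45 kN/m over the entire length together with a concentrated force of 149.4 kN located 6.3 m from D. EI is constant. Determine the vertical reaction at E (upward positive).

Remove the prop at E; the released (primary) structure is a cantilever built in at D.
Free-end deflection of the primary structure under the applied loading (downward +):
  UDL 45: wL⁴/(8EI) = 68372/EI
  point load 149.4 at a = 6.3: Pa²(3L − a)/(6EI) = 24905/EI
  δ_0 = 93277/EI
Flexibility coefficient — unit upward force at E: δ_{EE} = L³/(3EI) = 385.9/EI.
Compatibility at E: δ_0 − R_E·δ_{EE} = 0, so R_E = 93277/385.9 = 241.7 kN.

R_E = 241.7 kN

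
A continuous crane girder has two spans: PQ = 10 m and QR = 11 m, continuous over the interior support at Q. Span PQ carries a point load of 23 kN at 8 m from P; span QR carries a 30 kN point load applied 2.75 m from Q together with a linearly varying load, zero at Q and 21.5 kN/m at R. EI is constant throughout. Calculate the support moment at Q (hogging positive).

Take M_Q as the redundant. Released structure: two simple spans PQ and QR with a hinge at Q.
End slopes at the hinge Q, treating each span as simply supported:
  span PQ: point load 23 at a = 8: Pab(L + a)/(6LEI) = 110.4/EI
  span QR: point load 30 at a = 2.75: Pab(L + b)/(6LEI) = 198.5/EI
  span QR: triangular load, peak 21.5: 7w₀L³/(360EI) = 556.4/EI
  relative rotation θ_0 = (110.4 + 754.9)/EI = 865.3/EI
A unit hogging moment at Q produces rotation L₁/(3EI) + L₂/(3EI) = 7/EI.
Compatibility: M_Q·(L₁+L₂)/(3EI) = θ_0, giving M_Q = 123.6 kN·m (hogging).

M_Q = 123.6 kN·m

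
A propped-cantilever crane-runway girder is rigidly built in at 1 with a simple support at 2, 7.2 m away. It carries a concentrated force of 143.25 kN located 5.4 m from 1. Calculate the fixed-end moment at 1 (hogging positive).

M_1 = 120.9 kN·m

Choose R_2 as the redundant. The primary structure is the cantilever fixed at 1.
Deflection at 2 on the released cantilever, summing each load's contribution:
  point load 143.25 at a = 5.4: Pa²(3L − a)/(6EI) = 11278/EI
Flexibility coefficient — unit upward force at 2: δ_{22} = L³/(3EI) = 124.4/EI.
Compatibility at 2: δ_0 − R_2·δ_{22} = 0, so R_2 = 11278/124.4 = 90.65 kN.
Moment equilibrium about 1: M_1 = Σ(load moments about 1) − R_2·L = 773.5 − 90.65×7.2 = 120.9 kN·m.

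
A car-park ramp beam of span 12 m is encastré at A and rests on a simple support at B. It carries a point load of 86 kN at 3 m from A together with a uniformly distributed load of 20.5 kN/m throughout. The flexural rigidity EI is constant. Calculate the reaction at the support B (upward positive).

R_B = 99.64 kN

Choose R_B as the redundant. The primary structure is the cantilever fixed at A.
Downward deflection at the released point B due to the loads:
  point load 86 at a = 3: Pa²(3L − a)/(6EI) = 4257/EI
  UDL 20.5: wL⁴/(8EI) = 53136/EI
  δ_0 = 57393/EI
Flexibility coefficient — unit upward force at B: δ_{BB} = L³/(3EI) = 576/EI.
Compatibility at B: δ_0 − R_B·δ_{BB} = 0, so R_B = 57393/576 = 99.64 kN.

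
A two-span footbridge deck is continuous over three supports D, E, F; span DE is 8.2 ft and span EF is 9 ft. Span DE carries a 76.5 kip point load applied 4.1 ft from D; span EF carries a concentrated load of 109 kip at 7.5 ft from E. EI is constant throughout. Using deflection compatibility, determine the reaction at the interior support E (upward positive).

Take M_E as the redundant. Released structure: two simple spans DE and EF with a hinge at E.
Rotations at E on the released spans (each span's end-slope, ×1/EI):
  span DE: point load 76.5 at a = 4.1: Pab(L + a)/(6LEI) = 321.5/EI
  span EF: point load 109 at a = 7.5: Pab(L + b)/(6LEI) = 238.4/EI
  relative rotation θ_0 = (321.5 + 238.4)/EI = 559.9/EI
A unit hogging moment at E produces rotation L₁/(3EI) + L₂/(3EI) = 5.733/EI.
Compatibility: M_E·(L₁+L₂)/(3EI) = θ_0, giving M_E = 97.66 kip·ft (hogging).
Span DE, ΣM about D with M_E applied at E: R_E^{DE}·8.2 = 313.6 + 97.66, so R_E^{DE} = 50.16 kip and R_D = 76.5 − 50.16 = 26.34 kip.
Span EF, ΣM about F: R_E^{EF}·9 = 163.5 + 97.66, so R_E^{EF} = 29.02 kip and R_F = 109 − 29.02 = 79.98 kip.
R_E = 50.16 + 29.02 = 79.18 kip.

R_E = 79.18 kip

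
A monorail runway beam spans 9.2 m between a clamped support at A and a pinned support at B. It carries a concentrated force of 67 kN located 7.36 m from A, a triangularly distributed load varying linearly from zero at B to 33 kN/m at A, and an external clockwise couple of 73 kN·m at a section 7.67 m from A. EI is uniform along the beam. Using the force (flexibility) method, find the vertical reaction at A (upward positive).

R_A = 129.7 kN

Choose R_B as the redundant. The primary structure is the cantilever fixed at A.
Deflection at B on the released cantilever, summing each load's contribution:
  point load 67 at a = 7.36: Pa²(3L − a)/(6EI) = 12243/EI
  triangular load, peak 33 at the fixed end: w₀L⁴/(30EI) = 7880/EI
  clockwise couple 73 at a = 7.67: M₀a(2L − a)/(2EI) = 3004/EI
  δ_0 = 23127/EI
Tip deflection under a unit load at B: L³/(3EI) = 259.6/EI.
The prop prevents deflection at B: R_B = δ_0/δ_{BB} = 23127/259.6 = 89.1 kN.
Vertical equilibrium: R_A = ΣP − R_B = 218.8 − 89.1 = 129.7 kN.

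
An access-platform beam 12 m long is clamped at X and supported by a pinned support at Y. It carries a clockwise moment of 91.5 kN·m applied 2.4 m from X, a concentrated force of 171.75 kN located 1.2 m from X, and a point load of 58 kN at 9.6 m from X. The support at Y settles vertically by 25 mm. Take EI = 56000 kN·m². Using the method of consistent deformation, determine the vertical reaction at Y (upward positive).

Take the reaction at Y as the redundant and release it; the primary structure is a cantilever fixed at X.
Deflection at Y on the released cantilever, summing each load's contribution:
  clockwise couple 91.5 at a = 2.4: M₀a(2L − a)/(2EI) = 2372/EI
  point load 171.75 at a = 1.2: Pa²(3L − a)/(6EI) = 1434/EI
  point load 58 at a = 9.6: Pa²(3L − a)/(6EI) = 23519/EI
  δ_0 = 27325/EI
Flexibility coefficient — unit upward force at Y: δ_{YY} = L³/(3EI) = 576/EI.
With EI = 56000 kN·m²: δ_0 = 0.48795 m and δ_{YY} = 0.010286 m/kN.
Compatibility — the beam at Y must follow the support down by 0.025 m: δ_0 − R_Y·δ_{YY} = 0.025, so R_Y = (0.48795 − 0.025)/0.010286 = 45.01 kN.

R_Y = 45.01 kN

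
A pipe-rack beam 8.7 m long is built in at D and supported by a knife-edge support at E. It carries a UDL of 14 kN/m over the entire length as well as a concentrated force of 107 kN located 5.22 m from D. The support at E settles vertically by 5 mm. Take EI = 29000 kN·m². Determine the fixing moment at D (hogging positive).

M_D = 294.6 kN·m

Take the reaction at E as the redundant and release it; the primary structure is a cantilever fixed at D.
Deflection at E on the released cantilever, summing each load's contribution:
  UDL 14: wL⁴/(8EI) = 10026/EI
  point load 107 at a = 5.22: Pa²(3L − a)/(6EI) = 10146/EI
  δ_0 = 20172/EI
Tip deflection under a unit load at E: L³/(3EI) = 219.5/EI.
With EI = 29000 kN·m²: δ_0 = 0.69558 m and δ_{EE} = 0.007569 m/kN.
Compatibility — the beam at E must follow the support down by 0.005 m: δ_0 − R_E·δ_{EE} = 0.005, so R_E = (0.69558 − 0.005)/0.007569 = 91.24 kN.
Moment equilibrium about D: M_D = Σ(load moments about D) − R_E·L = 1088 − 91.24×8.7 = 294.6 kN·m.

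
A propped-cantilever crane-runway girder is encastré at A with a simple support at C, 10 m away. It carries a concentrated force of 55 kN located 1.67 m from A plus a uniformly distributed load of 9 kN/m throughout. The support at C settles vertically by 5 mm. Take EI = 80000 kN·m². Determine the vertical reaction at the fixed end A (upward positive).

R_A = 110.3 kN

Release the roller at C. Primary structure: cantilever fixed at A.
Downward deflection at the released point C due to the loads:
  point load 55 at a = 1.67: Pa²(3L − a)/(6EI) = 724.3/EI
  UDL 9: wL⁴/(8EI) = 11250/EI
  δ_0 = 11974/EI
Flexibility coefficient — unit upward force at C: δ_{CC} = L³/(3EI) = 333.3/EI.
With EI = 80000 kN·m²: δ_0 = 0.14968 m and δ_{CC} = 0.004167 m/kN.
Compatibility — the beam at C must follow the support down by 0.005 m: δ_0 − R_C·δ_{CC} = 0.005, so R_C = (0.14968 − 0.005)/0.004167 = 34.72 kN.
Vertical equilibrium: R_A = ΣP − R_C = 145 − 34.72 = 110.3 kN.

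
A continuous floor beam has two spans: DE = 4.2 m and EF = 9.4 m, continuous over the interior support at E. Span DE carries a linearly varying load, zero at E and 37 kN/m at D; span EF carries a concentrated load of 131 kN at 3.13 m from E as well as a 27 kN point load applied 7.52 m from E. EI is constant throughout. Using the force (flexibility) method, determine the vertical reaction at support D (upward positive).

Insert a hinge at E; M_E is the redundant, and each span becomes simply supported.
Rotations at E on the released spans (each span's end-slope, ×1/EI):
  span DE: triangular load, peak 37: 7w₀L³/(360EI) = 53.3/EI
  span EF: point load 131 at a = 3.13: Pab(L + b)/(6LEI) = 714.3/EI
  span EF: point load 27 at a = 7.52: Pab(L + b)/(6LEI) = 76.34/EI
  relative rotation θ_0 = (53.3 + 790.6)/EI = 843.9/EI
A unit hogging moment at E produces rotation L₁/(3EI) + L₂/(3EI) = 4.533/EI.
Compatibility: M_E·(L₁+L₂)/(3EI) = θ_0, giving M_E = 186.2 kN·m (hogging).
Span DE, ΣM about D with M_E applied at E: R_E^{DE}·4.2 = 108.8 + 186.2, so R_E^{DE} = 70.22 kN and R_D = 77.7 − 70.22 = 7.476 kN.

R_D = 7.476 kN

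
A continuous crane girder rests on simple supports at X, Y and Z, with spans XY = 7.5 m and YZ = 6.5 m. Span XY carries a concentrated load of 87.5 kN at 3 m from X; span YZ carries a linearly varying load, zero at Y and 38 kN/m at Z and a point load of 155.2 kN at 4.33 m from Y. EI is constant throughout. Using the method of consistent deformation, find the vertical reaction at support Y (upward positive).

R_Y = 177.4 kN

Insert a hinge at Y; M_Y is the redundant, and each span becomes simply supported.
End slopes at the hinge Y, treating each span as simply supported:
  span XY: point load 87.5 at a = 3: Pab(L + a)/(6LEI) = 275.6/EI
  span YZ: triangular load, peak 38: 7w₀L³/(360EI) = 202.9/EI
  span YZ: point load 155.2 at a = 4.33: Pab(L + b)/(6LEI) = 324.2/EI
  relative rotation θ_0 = (275.6 + 527.1)/EI = 802.7/EI
A unit hogging moment at Y produces rotation L₁/(3EI) + L₂/(3EI) = 4.667/EI.
Compatibility: M_Y·(L₁+L₂)/(3EI) = θ_0, giving M_Y = 172 kN·m (hogging).
Span XY, ΣM about X with M_Y applied at Y: R_Y^{XY}·7.5 = 262.5 + 172, so R_Y^{XY} = 57.94 kN and R_X = 87.5 − 57.94 = 29.56 kN.
Span YZ, ΣM about Z: R_Y^{YZ}·6.5 = 604.4 + 172, so R_Y^{YZ} = 119.4 kN and R_Z = 278.7 − 119.4 = 159.3 kN.
R_Y = 57.94 + 119.4 = 177.4 kN.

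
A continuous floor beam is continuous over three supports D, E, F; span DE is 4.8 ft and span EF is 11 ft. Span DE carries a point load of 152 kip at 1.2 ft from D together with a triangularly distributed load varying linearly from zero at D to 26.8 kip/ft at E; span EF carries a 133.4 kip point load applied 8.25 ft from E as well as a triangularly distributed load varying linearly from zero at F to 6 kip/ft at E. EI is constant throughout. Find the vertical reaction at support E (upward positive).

R_E = 193.7 kip

Insert a hinge at E; M_E is the redundant, and each span becomes simply supported.
Rotations at E on the released spans (each span's end-slope, ×1/EI):
  span DE: point load 152 at a = 1.2: Pab(L + a)/(6LEI) = 136.8/EI
  span DE: triangular load, peak 26.8: w₀L³/(45EI) = 65.86/EI
  span EF: point load 133.4 at a = 8.25: Pab(L + b)/(6LEI) = 630.5/EI
  span EF: triangular load, peak 6: w₀L³/(45EI) = 177.5/EI
  relative rotation θ_0 = (202.7 + 808)/EI = 1011/EI
A unit hogging moment at E produces rotation L₁/(3EI) + L₂/(3EI) = 5.267/EI.
Slope continuity at E: θ_0 = M_E·5.267/EI, so M_E = 1011/5.267 = 191.9 kip·ft (hogging).
Span DE, ΣM about D with M_E applied at E: R_E^{DE}·4.8 = 388.2 + 191.9, so R_E^{DE} = 120.9 kip and R_D = 216.3 − 120.9 = 95.46 kip.
Span EF, ΣM about F: R_E^{EF}·11 = 608.9 + 191.9, so R_E^{EF} = 72.8 kip and R_F = 166.4 − 72.8 = 93.6 kip.
R_E = 120.9 + 72.8 = 193.7 kip.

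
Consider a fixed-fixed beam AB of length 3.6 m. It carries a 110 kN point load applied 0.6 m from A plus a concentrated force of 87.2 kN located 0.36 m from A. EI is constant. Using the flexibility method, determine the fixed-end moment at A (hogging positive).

M_A = 71.26 kN·m

Release both end moments; the primary structure is a simply-supported span AB with redundants M_A and M_B.
Simple-span end rotations at A and B under the given loads:
  at A: point load 110 at a = 0.6: Pab(L + b)/(6LEI) = 60.5/EI
  at B: point load 110 at a = 0.6: Pab(L + a)/(6LEI) = 38.5/EI
  at A: point load 87.2 at a = 0.36: Pab(L + b)/(6LEI) = 32.21/EI
  at B: point load 87.2 at a = 0.36: Pab(L + a)/(6LEI) = 18.65/EI
  θ_A0 = 92.71/EI,  θ_B0 = 57.15/EI
Flexibility coefficients: a unit moment at one end gives L/(3EI) there and L/(6EI) at the far end, so f₁₁ = f₂₂ = 1.2/EI and f₁₂ = f₂₁ = 0.6/EI.
Compatibility — zero rotation at each built-in end:
  1.2 M_A + 0.6 M_B = 92.71
  0.6 M_A + 1.2 M_B = 57.15
Solving the pair gives M_A = 71.26 kN·m and M_B = 11.99 kN·m (hogging).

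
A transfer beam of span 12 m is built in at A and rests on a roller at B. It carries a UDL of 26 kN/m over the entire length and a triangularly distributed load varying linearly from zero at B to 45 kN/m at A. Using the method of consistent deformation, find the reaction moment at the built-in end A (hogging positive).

Release the roller at B. Primary structure: cantilever fixed at A.
Primary-structure tip deflection at B by superposition:
  UDL 26: wL⁴/(8EI) = 67392/EI
  triangular load, peak 45 at the fixed end: w₀L⁴/(30EI) = 31104/EI
  δ_0 = 98496/EI
Flexibility coefficient — unit upward force at B: δ_{BB} = L³/(3EI) = 576/EI.
The prop prevents deflection at B: R_B = δ_0/δ_{BB} = 98496/576 = 171 kN.
Moment equilibrium about A: M_A = Σ(load moments about A) − R_B·L = 2952 − 171×12 = 900 kN·m.

M_A = 900 kN·m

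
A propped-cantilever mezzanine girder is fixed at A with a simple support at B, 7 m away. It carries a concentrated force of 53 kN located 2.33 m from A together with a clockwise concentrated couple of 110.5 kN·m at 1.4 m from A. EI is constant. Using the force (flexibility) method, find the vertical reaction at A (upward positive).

R_A = 36.64 kN

Release the roller at B. Primary structure: cantilever fixed at A.
Downward deflection at the released point B due to the loads:
  point load 53 at a = 2.33: Pa²(3L − a)/(6EI) = 895.3/EI
  clockwise couple 110.5 at a = 1.4: M₀a(2L − a)/(2EI) = 974.6/EI
  δ_0 = 1870/EI
Flexibility coefficient — unit upward force at B: δ_{BB} = L³/(3EI) = 114.3/EI.
Compatibility at B: δ_0 − R_B·δ_{BB} = 0, so R_B = 1870/114.3 = 16.36 kN.
Vertical equilibrium: R_A = ΣP − R_B = 53 − 16.36 = 36.64 kN.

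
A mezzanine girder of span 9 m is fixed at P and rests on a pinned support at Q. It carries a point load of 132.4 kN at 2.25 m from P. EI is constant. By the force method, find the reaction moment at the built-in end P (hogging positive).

M_P = 195.5 kN·m

Take the reaction at Q as the redundant and release it; the primary structure is a cantilever fixed at P.
Deflection at Q on the released cantilever, summing each load's contribution:
  point load 132.4 at a = 2.25: Pa²(3L − a)/(6EI) = 2765/EI
Tip deflection under a unit load at Q: L³/(3EI) = 243/EI.
The prop prevents deflection at Q: R_Q = δ_0/δ_{QQ} = 2765/243 = 11.38 kN.
Moment equilibrium about P: M_P = Σ(load moments about P) − R_Q·L = 297.9 − 11.38×9 = 195.5 kN·m.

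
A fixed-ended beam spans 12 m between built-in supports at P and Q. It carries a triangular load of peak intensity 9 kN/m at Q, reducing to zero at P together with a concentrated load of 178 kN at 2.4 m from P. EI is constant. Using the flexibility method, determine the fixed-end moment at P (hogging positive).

M_P = 316.6 kN·m

Release both end moments; the primary structure is a simply-supported span PQ with redundants M_P and M_Q.
Simple-span end rotations at P and Q under the given loads:
  at P: triangular load, peak 9: 7w₀L³/(360EI) = 302.4/EI
  at Q: triangular load, peak 9: w₀L³/(45EI) = 345.6/EI
  at P: point load 178 at a = 2.4: Pab(L + b)/(6LEI) = 1230/EI
  at Q: point load 178 at a = 2.4: Pab(L + a)/(6LEI) = 820.2/EI
  θ_P0 = 1533/EI,  θ_Q0 = 1166/EI
Flexibility coefficients: a unit moment at one end gives L/(3EI) there and L/(6EI) at the far end, so f₁₁ = f₂₂ = 4/EI and f₁₂ = f₂₁ = 2/EI.
Compatibility — zero rotation at each built-in end:
  4 M_P + 2 M_Q = 1533
  2 M_P + 4 M_Q = 1166
Solving the pair gives M_P = 316.6 kN·m and M_Q = 133.2 kN·m (hogging).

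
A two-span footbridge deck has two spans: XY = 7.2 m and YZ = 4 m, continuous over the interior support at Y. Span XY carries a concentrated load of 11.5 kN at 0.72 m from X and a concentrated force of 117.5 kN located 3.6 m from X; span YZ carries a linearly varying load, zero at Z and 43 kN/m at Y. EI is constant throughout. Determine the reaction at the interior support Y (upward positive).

Release continuity at Y by inserting a hinge; the redundant is the internal moment M_Y. The primary structure is two simply-supported spans XY and YZ.
End slopes at the hinge Y, treating each span as simply supported:
  span XY: point load 11.5 at a = 0.72: Pab(L + a)/(6LEI) = 9.837/EI
  span XY: point load 117.5 at a = 3.6: Pab(L + a)/(6LEI) = 380.7/EI
  span YZ: triangular load, peak 43: w₀L³/(45EI) = 61.16/EI
  relative rotation θ_0 = (390.5 + 61.16)/EI = 451.7/EI
A unit hogging moment at Y produces rotation L₁/(3EI) + L₂/(3EI) = 3.733/EI.
Compatibility: M_Y·(L₁+L₂)/(3EI) = θ_0, giving M_Y = 121 kN·m (hogging).
Span XY, ΣM about X with M_Y applied at Y: R_Y^{XY}·7.2 = 431.3 + 121, so R_Y^{XY} = 76.7 kN and R_X = 129 − 76.7 = 52.3 kN.
Span YZ, ΣM about Z: R_Y^{YZ}·4 = 229.3 + 121, so R_Y^{YZ} = 87.58 kN and R_Z = 86 − 87.58 = -1.581 kN.
R_Y = 76.7 + 87.58 = 164.3 kN.

R_Y = 164.3 kN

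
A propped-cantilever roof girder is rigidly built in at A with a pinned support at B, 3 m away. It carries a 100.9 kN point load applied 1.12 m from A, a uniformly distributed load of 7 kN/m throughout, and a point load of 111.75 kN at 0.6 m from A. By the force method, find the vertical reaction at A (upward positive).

Choose R_B as the redundant. The primary structure is the cantilever fixed at A.
Deflection at B on the released cantilever, summing each load's contribution:
  point load 100.9 at a = 1.12: Pa²(3L − a)/(6EI) = 166.2/EI
  UDL 7: wL⁴/(8EI) = 70.88/EI
  point load 111.75 at a = 0.6: Pa²(3L − a)/(6EI) = 56.32/EI
  δ_0 = 293.4/EI
Tip deflection under a unit load at B: L³/(3EI) = 9/EI.
The prop prevents deflection at B: R_B = δ_0/δ_{BB} = 293.4/9 = 32.6 kN.
Vertical equilibrium: R_A = ΣP − R_B = 233.7 − 32.6 = 201 kN.

R_A = 201 kN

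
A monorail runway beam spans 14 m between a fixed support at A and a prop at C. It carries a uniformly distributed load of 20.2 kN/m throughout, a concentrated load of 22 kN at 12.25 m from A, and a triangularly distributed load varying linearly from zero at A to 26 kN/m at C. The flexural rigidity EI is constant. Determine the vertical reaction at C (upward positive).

Remove the prop at C; the released (primary) structure is a cantilever built in at A.
Free-end deflection of the primary structure under the applied loading (downward +):
  UDL 20.2: wL⁴/(8EI) = 97000/EI
  point load 22 at a = 12.25: Pa²(3L − a)/(6EI) = 16369/EI
  triangular load, peak 26 at the free end: 11w₀L⁴/(120EI) = 91558/EI
  δ_0 = 204928/EI
Tip deflection under a unit load at C: L³/(3EI) = 914.7/EI.
Compatibility at C: δ_0 − R_C·δ_{CC} = 0, so R_C = 204928/914.7 = 224 kN.

R_C = 224 kN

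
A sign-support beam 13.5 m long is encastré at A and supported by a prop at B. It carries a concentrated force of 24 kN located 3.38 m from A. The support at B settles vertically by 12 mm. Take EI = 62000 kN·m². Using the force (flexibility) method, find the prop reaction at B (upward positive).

R_B = 1.161 kN

Choose R_B as the redundant. The primary structure is the cantilever fixed at A.
Primary-structure tip deflection at B by superposition:
  point load 24 at a = 3.38: Pa²(3L − a)/(6EI) = 1696/EI
Tip deflection under a unit load at B: L³/(3EI) = 820.1/EI.
With EI = 62000 kN·m²: δ_0 = 0.02736 m and δ_{BB} = 0.013228 m/kN.
Compatibility — the beam at B must follow the support down by 0.012 m: δ_0 − R_B·δ_{BB} = 0.012, so R_B = (0.02736 − 0.012)/0.013228 = 1.161 kN.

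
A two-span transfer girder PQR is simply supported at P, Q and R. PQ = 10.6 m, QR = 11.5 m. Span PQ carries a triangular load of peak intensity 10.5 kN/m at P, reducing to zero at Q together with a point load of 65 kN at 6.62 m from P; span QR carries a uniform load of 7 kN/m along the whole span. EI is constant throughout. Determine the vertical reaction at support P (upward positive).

R_P = 46.77 kN

Insert a hinge at Q; M_Q is the redundant, and each span becomes simply supported.
End slopes at the hinge Q, treating each span as simply supported:
  span PQ: triangular load, peak 10.5: 7w₀L³/(360EI) = 243.2/EI
  span PQ: point load 65 at a = 6.62: Pab(L + a)/(6LEI) = 463.7/EI
  span QR: UDL 7: wL³/(24EI) = 443.6/EI
  relative rotation θ_0 = (706.9 + 443.6)/EI = 1150/EI
A unit hogging moment at Q produces rotation L₁/(3EI) + L₂/(3EI) = 7.367/EI.
Compatibility: M_Q·(L₁+L₂)/(3EI) = θ_0, giving M_Q = 156.2 kN·m (hogging).
Span PQ, ΣM about P with M_Q applied at Q: R_Q^{PQ}·10.6 = 626.9 + 156.2, so R_Q^{PQ} = 73.88 kN and R_P = 120.7 − 73.88 = 46.77 kN.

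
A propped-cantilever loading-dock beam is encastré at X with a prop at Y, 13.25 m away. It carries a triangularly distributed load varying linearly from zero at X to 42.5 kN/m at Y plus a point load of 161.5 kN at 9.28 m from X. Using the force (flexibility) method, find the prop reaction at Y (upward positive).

Release the roller at Y. Primary structure: cantilever fixed at X.
Deflection at Y on the released cantilever, summing each load's contribution:
  triangular load, peak 42.5 at the free end: 11w₀L⁴/(120EI) = 120078/EI
  point load 161.5 at a = 9.28: Pa²(3L − a)/(6EI) = 70630/EI
  δ_0 = 190708/EI
Tip deflection under a unit load at Y: L³/(3EI) = 775.4/EI.
Compatibility at Y: δ_0 − R_Y·δ_{YY} = 0, so R_Y = 190708/775.4 = 245.9 kN.

R_Y = 245.9 kN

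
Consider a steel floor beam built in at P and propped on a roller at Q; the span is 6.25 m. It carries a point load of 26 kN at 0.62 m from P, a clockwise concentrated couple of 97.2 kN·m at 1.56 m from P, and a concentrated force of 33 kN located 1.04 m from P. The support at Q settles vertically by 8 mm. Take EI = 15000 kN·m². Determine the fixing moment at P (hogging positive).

Release the roller at Q. Primary structure: cantilever fixed at P.
Deflection at Q on the released cantilever, summing each load's contribution:
  point load 26 at a = 0.62: Pa²(3L − a)/(6EI) = 30.2/EI
  clockwise couple 97.2 at a = 1.56: M₀a(2L − a)/(2EI) = 829.4/EI
  point load 33 at a = 1.04: Pa²(3L − a)/(6EI) = 105.4/EI
  δ_0 = 965/EI
Flexibility coefficient — unit upward force at Q: δ_{QQ} = L³/(3EI) = 81.38/EI.
With EI = 15000 kN·m²: δ_0 = 0.064332 m and δ_{QQ} = 0.005425 m/kN.
Compatibility — the beam at Q must follow the support down by 0.008 m: δ_0 − R_Q·δ_{QQ} = 0.008, so R_Q = (0.064332 − 0.008)/0.005425 = 10.38 kN.
Moment equilibrium about P: M_P = Σ(load moments about P) − R_Q·L = 147.6 − 10.38×6.25 = 82.75 kN·m.

M_P = 82.75 kN·m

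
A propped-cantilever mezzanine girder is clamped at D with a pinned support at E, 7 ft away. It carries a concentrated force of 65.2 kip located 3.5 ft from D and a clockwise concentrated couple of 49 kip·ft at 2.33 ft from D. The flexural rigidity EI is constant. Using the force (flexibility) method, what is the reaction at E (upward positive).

R_E = 26.2 kip

Remove the prop at E; the released (primary) structure is a cantilever built in at D.
Primary-structure tip deflection at E by superposition:
  point load 65.2 at a = 3.5: Pa²(3L − a)/(6EI) = 2330/EI
  clockwise couple 49 at a = 2.33: M₀a(2L − a)/(2EI) = 666.2/EI
  δ_0 = 2996/EI
Tip deflection under a unit load at E: L³/(3EI) = 114.3/EI.
Compatibility at E: δ_0 − R_E·δ_{EE} = 0, so R_E = 2996/114.3 = 26.2 kip.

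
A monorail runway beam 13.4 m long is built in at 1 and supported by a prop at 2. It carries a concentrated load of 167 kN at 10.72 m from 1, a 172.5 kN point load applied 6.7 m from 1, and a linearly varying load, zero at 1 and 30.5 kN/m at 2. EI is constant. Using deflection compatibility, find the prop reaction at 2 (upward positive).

R_2 = 283.9 kN

Take the reaction at 2 as the redundant and release it; the primary structure is a cantilever fixed at 1.
Downward deflection at the released point 2 due to the loads:
  point load 167 at a = 10.72: Pa²(3L − a)/(6EI) = 94294/EI
  point load 172.5 at a = 6.7: Pa²(3L − a)/(6EI) = 43235/EI
  triangular load, peak 30.5 at the free end: 11w₀L⁴/(120EI) = 90143/EI
  δ_0 = 227671/EI
Tip deflection under a unit load at 2: L³/(3EI) = 802/EI.
The prop prevents deflection at 2: R_2 = δ_0/δ_{22} = 227671/802 = 283.9 kN.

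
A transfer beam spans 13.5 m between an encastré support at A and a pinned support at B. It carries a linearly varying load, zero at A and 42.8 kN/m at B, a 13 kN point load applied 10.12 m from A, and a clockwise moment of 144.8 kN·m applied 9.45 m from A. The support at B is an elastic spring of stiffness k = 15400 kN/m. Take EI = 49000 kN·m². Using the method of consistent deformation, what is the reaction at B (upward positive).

R_B = 181.1 kN

Remove the prop at B; the released (primary) structure is a cantilever built in at A.
Downward deflection at the released point B due to the loads:
  triangular load, peak 42.8 at the free end: 11w₀L⁴/(120EI) = 130314/EI
  point load 13 at a = 10.12: Pa²(3L − a)/(6EI) = 6741/EI
  clockwise couple 144.8 at a = 9.45: M₀a(2L − a)/(2EI) = 12007/EI
  δ_0 = 149062/EI
Tip deflection under a unit load at B: L³/(3EI) = 820.1/EI.
With EI = 49000 kN·m²: δ_0 = 3.0421 m and δ_{BB} = 0.016737 m/kN.
Compatibility — the spring shortens by R_B/k under the reaction it provides: δ_0 − R_B·δ_{BB} = R_B/k. With 1/k = 0.000065 m/kN, R_B = δ_0 / (δ_{BB} + 1/k) = 3.0421 / (0.016737 + 0.000065) = 181.1 kN.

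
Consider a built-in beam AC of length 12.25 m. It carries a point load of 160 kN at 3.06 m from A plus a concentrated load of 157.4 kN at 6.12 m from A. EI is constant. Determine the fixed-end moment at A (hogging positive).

M_A = 516.8 kN·m

Take the two fixed-end moments M_A, M_C as redundants; the released structure is the simple span AC.
Simple-span end rotations at A and C under the given loads:
  at A: point load 160 at a = 3.06: Pab(L + b)/(6LEI) = 1312/EI
  at C: point load 160 at a = 3.06: Pab(L + a)/(6LEI) = 937.2/EI
  at A: point load 157.4 at a = 6.12: Pab(L + b)/(6LEI) = 1477/EI
  at C: point load 157.4 at a = 6.12: Pab(L + a)/(6LEI) = 1476/EI
  θ_A0 = 2789/EI,  θ_C0 = 2413/EI
Flexibility coefficients: a unit moment at one end gives L/(3EI) there and L/(6EI) at the far end, so f₁₁ = f₂₂ = 4.083/EI and f₁₂ = f₂₁ = 2.042/EI.
Compatibility — zero rotation at each built-in end:
  4.083 M_A + 2.042 M_C = 2789
  2.042 M_A + 4.083 M_C = 2413
Solving the pair gives M_A = 516.8 kN·m and M_C = 332.6 kN·m (hogging).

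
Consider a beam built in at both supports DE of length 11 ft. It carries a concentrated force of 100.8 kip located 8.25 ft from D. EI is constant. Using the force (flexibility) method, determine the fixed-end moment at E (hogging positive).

M_E = 155.9 kip·ft

Take the two fixed-end moments M_D, M_E as redundants; the released structure is the simple span DE.
On the primary (simply-supported) span, the end slopes from the loading are:
  at D: point load 100.8 at a = 8.25: Pab(L + b)/(6LEI) = 476.4/EI
  at E: point load 100.8 at a = 8.25: Pab(L + a)/(6LEI) = 667/EI
  θ_D0 = 476.4/EI,  θ_E0 = 667/EI
Flexibility coefficients: a unit moment at one end gives L/(3EI) there and L/(6EI) at the far end, so f₁₁ = f₂₂ = 3.667/EI and f₁₂ = f₂₁ = 1.833/EI.
Compatibility — zero rotation at each built-in end:
  3.667 M_D + 1.833 M_E = 476.4
  1.833 M_D + 3.667 M_E = 667
Solving the pair gives M_D = 51.98 kip·ft and M_E = 155.9 kip·ft (hogging).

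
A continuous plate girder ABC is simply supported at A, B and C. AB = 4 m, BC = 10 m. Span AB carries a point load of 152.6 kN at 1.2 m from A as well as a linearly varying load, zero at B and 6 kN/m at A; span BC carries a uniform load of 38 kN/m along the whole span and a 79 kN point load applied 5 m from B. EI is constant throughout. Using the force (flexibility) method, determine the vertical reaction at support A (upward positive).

R_A = -2.804 kN

Insert a hinge at B; M_B is the redundant, and each span becomes simply supported.
Discontinuity in slope at B on the released structure — sum the simple-span end rotations:
  span AB: point load 152.6 at a = 1.2: Pab(L + a)/(6LEI) = 111.1/EI
  span AB: triangular load, peak 6: 7w₀L³/(360EI) = 7.467/EI
  span BC: UDL 38: wL³/(24EI) = 1583/EI
  span BC: point load 79 at a = 5: Pab(L + b)/(6LEI) = 493.8/EI
  relative rotation θ_0 = (118.6 + 2077)/EI = 2196/EI
A unit hogging moment at B produces rotation L₁/(3EI) + L₂/(3EI) = 4.667/EI.
Slope continuity at B: θ_0 = M_B·4.667/EI, so M_B = 2196/4.667 = 470.5 kN·m (hogging).
Span AB, ΣM about A with M_B applied at B: R_B^{AB}·4 = 199.1 + 470.5, so R_B^{AB} = 167.4 kN and R_A = 164.6 − 167.4 = -2.804 kN.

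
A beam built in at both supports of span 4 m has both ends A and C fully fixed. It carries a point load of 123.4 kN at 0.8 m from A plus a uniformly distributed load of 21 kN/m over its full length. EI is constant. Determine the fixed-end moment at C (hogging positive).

M_C = 43.8 kN·m

Take the two fixed-end moments M_A, M_C as redundants; the released structure is the simple span AC.
Simple-span end rotations at A and C under the given loads:
  at A: point load 123.4 at a = 0.8: Pab(L + b)/(6LEI) = 94.77/EI
  at C: point load 123.4 at a = 0.8: Pab(L + a)/(6LEI) = 63.18/EI
  at A: UDL 21: wL³/(24EI) = 56/EI
  at C: UDL 21: wL³/(24EI) = 56/EI
  θ_A0 = 150.8/EI,  θ_C0 = 119.2/EI
Flexibility coefficients: a unit moment at one end gives L/(3EI) there and L/(6EI) at the far end, so f₁₁ = f₂₂ = 1.333/EI and f₁₂ = f₂₁ = 0.6667/EI.
Compatibility — zero rotation at each built-in end:
  1.333 M_A + 0.6667 M_C = 150.8
  0.6667 M_A + 1.333 M_C = 119.2
Solving the pair gives M_A = 91.18 kN·m and M_C = 43.8 kN·m (hogging).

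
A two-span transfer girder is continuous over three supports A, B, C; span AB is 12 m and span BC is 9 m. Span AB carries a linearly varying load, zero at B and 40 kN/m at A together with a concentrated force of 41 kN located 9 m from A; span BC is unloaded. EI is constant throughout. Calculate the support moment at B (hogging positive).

M_B = 238.1 kN·m

Insert a hinge at B; M_B is the redundant, and each span becomes simply supported.
End slopes at the hinge B, treating each span as simply supported:
  span AB: triangular load, peak 40: 7w₀L³/(360EI) = 1344/EI
  span AB: point load 41 at a = 9: Pab(L + a)/(6LEI) = 322.9/EI
  relative rotation θ_0 = (1667 + 0)/EI = 1667/EI
A unit hogging moment at B produces rotation L₁/(3EI) + L₂/(3EI) = 7/EI.
Compatibility: M_B·(L₁+L₂)/(3EI) = θ_0, giving M_B = 238.1 kN·m (hogging).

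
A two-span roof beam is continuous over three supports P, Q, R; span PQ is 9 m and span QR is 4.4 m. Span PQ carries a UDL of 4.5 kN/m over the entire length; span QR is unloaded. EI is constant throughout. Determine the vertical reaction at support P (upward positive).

R_P = 16.85 kN

Insert a hinge at Q; M_Q is the redundant, and each span becomes simply supported.
Rotations at Q on the released spans (each span's end-slope, ×1/EI):
  span PQ: UDL 4.5: wL³/(24EI) = 136.7/EI
  relative rotation θ_0 = (136.7 + 0)/EI = 136.7/EI
A unit hogging moment at Q produces rotation L₁/(3EI) + L₂/(3EI) = 4.467/EI.
Compatibility: M_Q·(L₁+L₂)/(3EI) = θ_0, giving M_Q = 30.6 kN·m (hogging).
Span PQ, ΣM about P with M_Q applied at Q: R_Q^{PQ}·9 = 182.2 + 30.6, so R_Q^{PQ} = 23.65 kN and R_P = 40.5 − 23.65 = 16.85 kN.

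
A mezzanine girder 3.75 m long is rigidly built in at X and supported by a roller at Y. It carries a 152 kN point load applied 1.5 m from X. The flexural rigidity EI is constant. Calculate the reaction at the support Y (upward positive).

R_Y = 31.62 kN

Take the reaction at Y as the redundant and release it; the primary structure is a cantilever fixed at X.
Free-end deflection of the primary structure under the applied loading (downward +):
  point load 152 at a = 1.5: Pa²(3L − a)/(6EI) = 555.8/EI
Flexibility coefficient — unit upward force at Y: δ_{YY} = L³/(3EI) = 17.58/EI.
The prop prevents deflection at Y: R_Y = δ_0/δ_{YY} = 555.8/17.58 = 31.62 kN.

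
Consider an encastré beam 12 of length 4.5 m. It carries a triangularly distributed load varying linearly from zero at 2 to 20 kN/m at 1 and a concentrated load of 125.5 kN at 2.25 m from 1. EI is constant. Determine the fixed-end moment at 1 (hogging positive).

Release both end moments; the primary structure is a simply-supported span 12 with redundants M_1 and M_2.
Simple-span end rotations at 1 and 2 under the given loads:
  at 1: triangular load, peak 20: w₀L³/(45EI) = 40.5/EI
  at 2: triangular load, peak 20: 7w₀L³/(360EI) = 35.44/EI
  at 1: point load 125.5 at a = 2.25: Pab(L + b)/(6LEI) = 158.8/EI
  at 2: point load 125.5 at a = 2.25: Pab(L + a)/(6LEI) = 158.8/EI
  θ_10 = 199.3/EI,  θ_20 = 194.3/EI
Flexibility coefficients: a unit moment at one end gives L/(3EI) there and L/(6EI) at the far end, so f₁₁ = f₂₂ = 1.5/EI and f₁₂ = f₂₁ = 0.75/EI.
Compatibility — zero rotation at each built-in end:
  1.5 M_1 + 0.75 M_2 = 199.3
  0.75 M_1 + 1.5 M_2 = 194.3
Solving the pair gives M_1 = 90.84 kN·m and M_2 = 84.09 kN·m (hogging).

M_1 = 90.84 kN·m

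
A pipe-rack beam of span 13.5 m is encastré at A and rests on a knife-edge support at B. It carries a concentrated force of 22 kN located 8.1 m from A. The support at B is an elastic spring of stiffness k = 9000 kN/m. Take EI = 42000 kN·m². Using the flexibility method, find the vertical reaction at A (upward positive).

Choose R_B as the redundant. The primary structure is the cantilever fixed at A.
Free-end deflection of the primary structure under the applied loading (downward +):
  point load 22 at a = 8.1: Pa²(3L − a)/(6EI) = 7794/EI
Flexibility coefficient — unit upward force at B: δ_{BB} = L³/(3EI) = 820.1/EI.
With EI = 42000 kN·m²: δ_0 = 0.18558 m and δ_{BB} = 0.019527 m/kN.
Compatibility — the spring shortens by R_B/k under the reaction it provides: δ_0 − R_B·δ_{BB} = R_B/k. With 1/k = 0.000111 m/kN, R_B = δ_0 / (δ_{BB} + 1/k) = 0.18558 / (0.019527 + 0.000111) = 9.45 kN.
Vertical equilibrium: R_A = ΣP − R_B = 22 − 9.45 = 12.55 kN.

R_A = 12.55 kN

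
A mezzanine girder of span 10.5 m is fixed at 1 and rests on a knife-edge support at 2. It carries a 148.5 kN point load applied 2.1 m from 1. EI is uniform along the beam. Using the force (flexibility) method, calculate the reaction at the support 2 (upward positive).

Take the reaction at 2 as the redundant and release it; the primary structure is a cantilever fixed at 1.
Free-end deflection of the primary structure under the applied loading (downward +):
  point load 148.5 at a = 2.1: Pa²(3L − a)/(6EI) = 3209/EI
Tip deflection under a unit load at 2: L³/(3EI) = 385.9/EI.
The prop prevents deflection at 2: R_2 = δ_0/δ_{22} = 3209/385.9 = 8.316 kN.

R_2 = 8.316 kN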